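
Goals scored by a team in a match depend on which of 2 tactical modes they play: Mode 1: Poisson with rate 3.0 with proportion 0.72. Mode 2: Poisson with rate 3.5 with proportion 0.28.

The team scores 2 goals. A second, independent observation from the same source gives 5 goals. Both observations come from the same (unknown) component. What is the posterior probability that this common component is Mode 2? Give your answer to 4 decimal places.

Posterior ∝ prior × likelihood, so P(k | x) ∝ π_k f_k(x); normalise over all components.
Since both observations come from the same component, the likelihood for component k is f_k(x₁)·f_k(x₂).
  f_1 = [0.224042] × [0.100819] = 0.0225876
  f_2 = [0.184959] × [0.132169] = 0.0244458
Unnormalised posteriors:
  π_1·f_1 = 0.72 × 0.0225876 = 0.0162631
  π_2·f_2 = 0.28 × 0.0244458 = 0.00684482
Marginal: 0.0162631 + 0.00684482 = 0.0231079
P(Mode 2 | x₁,x₂) = 0.00684482 / 0.0231079 ≈ 0.2962

0.2962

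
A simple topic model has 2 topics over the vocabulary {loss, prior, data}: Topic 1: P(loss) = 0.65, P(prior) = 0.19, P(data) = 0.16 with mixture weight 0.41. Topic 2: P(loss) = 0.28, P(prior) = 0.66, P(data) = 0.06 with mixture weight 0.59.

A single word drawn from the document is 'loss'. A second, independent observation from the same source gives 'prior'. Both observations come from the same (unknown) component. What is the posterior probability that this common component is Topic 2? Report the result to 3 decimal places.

Posterior ∝ prior × likelihood, so P(k | x) ∝ w_k f_k(x); normalise over all components.
Since both observations come from the same component, the likelihood for component k is f_k(x₁)·f_k(x₂).
  p_1 = [P(loss | comp) = 0.65] × [0.19] = 0.1235
  p_2 = [P(loss | comp) = 0.28] × [0.66] = 0.1848
Unnormalised posteriors:
  w_1·p_1 = 0.41 × 0.1235 = 0.050635
  w_2·p_2 = 0.59 × 0.1848 = 0.109032
Marginal: 0.050635 + 0.109032 = 0.159667
So the posterior for Topic 2 is 0.109032 / 0.159667 ≈ 0.683.

0.683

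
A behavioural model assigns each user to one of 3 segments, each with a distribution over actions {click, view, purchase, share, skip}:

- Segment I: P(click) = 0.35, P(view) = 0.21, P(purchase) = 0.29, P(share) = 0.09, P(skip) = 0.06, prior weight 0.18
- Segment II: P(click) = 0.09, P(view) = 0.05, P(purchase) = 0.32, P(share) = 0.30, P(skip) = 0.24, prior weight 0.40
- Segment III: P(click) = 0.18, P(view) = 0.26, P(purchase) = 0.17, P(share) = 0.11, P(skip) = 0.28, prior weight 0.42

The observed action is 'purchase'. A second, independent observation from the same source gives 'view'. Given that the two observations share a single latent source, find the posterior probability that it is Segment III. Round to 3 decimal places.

0.517

By Bayes' theorem, P(k | x) = w_k f_k(x) / Σ_j w_j f_j(x).
Since both observations come from the same component, the likelihood for component k is f_k(x₁)·f_k(x₂).
  L_I = [P(purchase | comp) = 0.29] × [0.21] = 0.0609
  L_II = [P(purchase | comp) = 0.32] × [0.05] = 0.016
  L_III = [P(purchase | comp) = 0.17] × [0.26] = 0.0442
Weight by the priors:
  w_I·L_I = 0.18 × 0.0609 = 0.010962
  w_II·L_II = 0.40 × 0.016 = 0.0064
  w_III·L_III = 0.42 × 0.0442 = 0.018564
Evidence: 0.010962 + 0.0064 + 0.018564 = 0.035926
Responsibility of Segment III: 0.018564 / 0.035926 ≈ 0.517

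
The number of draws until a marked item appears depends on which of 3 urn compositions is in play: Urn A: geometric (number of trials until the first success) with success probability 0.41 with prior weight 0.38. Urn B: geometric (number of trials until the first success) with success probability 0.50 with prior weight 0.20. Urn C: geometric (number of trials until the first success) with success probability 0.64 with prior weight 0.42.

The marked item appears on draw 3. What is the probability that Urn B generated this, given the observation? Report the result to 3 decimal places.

0.219

P(component k | x) = P(Z=k)·f_k(x) / marginal(x), where marginal(x) = Σ_j P(Z=j)·f_j(x).
Evaluate each component's likelihood at the observed value:
  L_A = 0.41·(1−0.41)^2 = 0.41·0.3481 = 0.142721
  L_B = 0.50·(1−0.50)^2 = 0.50·0.25 = 0.125
  L_C = 0.64·(1−0.64)^2 = 0.64·0.1296 = 0.082944
Prior × likelihood for each component:
  P(Z=A)·L_A = 0.38 × 0.142721 = 0.054234
  P(Z=B)·L_B = 0.20 × 0.125 = 0.025
  P(Z=C)·L_C = 0.42 × 0.082944 = 0.0348365
Evidence: 0.054234 + 0.025 + 0.0348365 = 0.11407
P(Urn B | x) = 0.025 / 0.11407 ≈ 0.219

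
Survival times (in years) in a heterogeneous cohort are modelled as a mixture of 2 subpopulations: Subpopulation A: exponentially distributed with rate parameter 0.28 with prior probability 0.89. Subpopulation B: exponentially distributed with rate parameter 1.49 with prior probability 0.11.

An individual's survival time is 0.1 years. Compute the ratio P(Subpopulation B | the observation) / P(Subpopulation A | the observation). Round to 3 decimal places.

0.583

The posterior odds equal the prior odds times the likelihood ratio: (π_i/π_j)·(f_i(x)/f_j(x)).
Evaluate each component's likelihood at the observed value:
  f_A = 0.272269
  f_B = 1.28374
Odds = (0.11/0.89) × (1.28374/0.272269) = 0.123596 × 4.71497 ≈ 0.583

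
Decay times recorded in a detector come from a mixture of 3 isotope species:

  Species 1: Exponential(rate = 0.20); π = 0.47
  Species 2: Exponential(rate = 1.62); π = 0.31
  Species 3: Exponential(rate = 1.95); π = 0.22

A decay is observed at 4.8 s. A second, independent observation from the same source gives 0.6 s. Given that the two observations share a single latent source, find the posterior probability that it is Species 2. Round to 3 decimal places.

By Bayes' theorem, P(k | x) = π_k f_k(x) / Σ_j π_j f_j(x).
Since both observations come from the same component, the likelihood for component k is f_k(x₁)·f_k(x₂).
  L_1 = [0.0765786] × [0.177384] = 0.0135838
  L_2 = [0.000679894] × [0.612888] = 0.000416698
  L_3 = [0.000167895] × [0.605216] = 0.000101613
Prior × likelihood for each component:
  π_1·L_1 = 0.47 × 0.0135838 = 0.0063844
  π_2·L_2 = 0.31 × 0.000416698 = 0.000129177
  π_3·L_3 = 0.22 × 0.000101613 = 2.23548e-05
Evidence: 0.0063844 + 0.000129177 + 2.23548e-05 = 0.00653593
P(Species 2 | x₁, x₂) = 0.000129177 / 0.00653593 ≈ 0.020

0.020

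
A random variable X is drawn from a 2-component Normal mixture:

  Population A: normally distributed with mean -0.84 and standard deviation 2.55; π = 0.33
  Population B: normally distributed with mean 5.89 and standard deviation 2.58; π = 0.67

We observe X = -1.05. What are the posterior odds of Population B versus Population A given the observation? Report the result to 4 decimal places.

0.0540

Since P(k|x) ∝ w_k f_k(x), the posterior odds are w_i f_i(x) / (w_j f_j(x)).
Normal densities:
  f_A = 0.155918
  f_B = 0.00415032
Posterior odds = (w_B·f_B) / (w_A·f_A) = (0.67·0.00415032) / (0.33·0.155918) = 0.00278072 / 0.0514531 ≈ 0.0540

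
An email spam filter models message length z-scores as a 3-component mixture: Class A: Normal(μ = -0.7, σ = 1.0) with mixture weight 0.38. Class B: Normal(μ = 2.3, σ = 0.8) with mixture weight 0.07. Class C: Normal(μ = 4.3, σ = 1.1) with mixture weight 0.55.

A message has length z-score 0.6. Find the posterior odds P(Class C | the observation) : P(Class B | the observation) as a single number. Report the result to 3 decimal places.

The posterior odds equal the prior odds times the likelihood ratio: (w_i/w_j)·(f_i(x)/f_j(x)).
Normal densities:
  L_A = 0.171369
  L_B = 0.0521512
  L_C = 0.00126678
0.000696731 / 0.00365059 ≈ 0.191

0.191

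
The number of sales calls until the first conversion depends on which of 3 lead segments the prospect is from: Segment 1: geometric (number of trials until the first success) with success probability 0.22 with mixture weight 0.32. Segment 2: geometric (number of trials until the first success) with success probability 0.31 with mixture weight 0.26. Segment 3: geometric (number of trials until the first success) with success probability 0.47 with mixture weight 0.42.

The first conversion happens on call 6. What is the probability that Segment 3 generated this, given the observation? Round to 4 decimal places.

0.2004

P(component k | x) = P(Z=k)·f_k(x) / marginal(x), where marginal(x) = Σ_j P(Z=j)·f_j(x).
Component likelihoods at x = 6:
  L_1 = 0.22·(1−0.22)^5 = 0.22·0.288717 = 0.0635178
  L_2 = 0.31·(1−0.31)^5 = 0.31·0.156403 = 0.048485
  L_3 = 0.47·(1−0.47)^5 = 0.47·0.0418195 = 0.0196552
Weight by the priors:
  P(Z=1)·L_1 = 0.32 × 0.0635178 = 0.0203257
  P(Z=2)·L_2 = 0.26 × 0.048485 = 0.0126061
  P(Z=3)·L_3 = 0.42 × 0.0196552 = 0.00825518
Marginal: 0.0203257 + 0.0126061 + 0.00825518 = 0.041187
P(Segment 3 | the observation) = 0.00825518 / 0.041187 ≈ 0.2004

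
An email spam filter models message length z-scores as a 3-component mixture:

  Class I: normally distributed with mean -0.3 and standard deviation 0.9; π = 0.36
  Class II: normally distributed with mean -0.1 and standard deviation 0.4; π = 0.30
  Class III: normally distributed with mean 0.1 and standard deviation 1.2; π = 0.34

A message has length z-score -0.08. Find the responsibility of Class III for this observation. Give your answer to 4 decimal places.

The responsibility of component k is w_k f_k(x) divided by Σ_j w_j f_j(x).
Normal densities:
  f_I = 0.430222
  f_II = 0.99611
  f_III = 0.328733
Multiply by the mixture weights:
  w_I·f_I = 0.36 × 0.430222 = 0.15488
  w_II·f_II = 0.30 × 0.99611 = 0.298833
  w_III·f_III = 0.34 × 0.328733 = 0.111769
Evidence: 0.15488 + 0.298833 + 0.111769 = 0.565482
P(Class III | data) ≈ 0.1977

0.1977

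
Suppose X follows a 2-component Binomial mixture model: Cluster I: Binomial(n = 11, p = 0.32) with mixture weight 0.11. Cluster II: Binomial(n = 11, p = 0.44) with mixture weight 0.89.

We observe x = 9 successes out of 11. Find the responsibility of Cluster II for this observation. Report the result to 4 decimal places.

Posterior ∝ prior × likelihood, so P(k | x) ∝ w_k f_k(x); normalise over all components.
Binomial probabilities:
  f_I = 0.000894809
  f_II = 0.0106614
Prior × likelihood for each component:
  w_I·f_I = 0.11 × 0.000894809 = 9.8429e-05
  w_II·f_II = 0.89 × 0.0106614 = 0.00948862
Normaliser: 9.8429e-05 + 0.00948862 = 0.00958704
So the posterior for Cluster II is 0.00948862 / 0.00958704 ≈ 0.9897.

0.9897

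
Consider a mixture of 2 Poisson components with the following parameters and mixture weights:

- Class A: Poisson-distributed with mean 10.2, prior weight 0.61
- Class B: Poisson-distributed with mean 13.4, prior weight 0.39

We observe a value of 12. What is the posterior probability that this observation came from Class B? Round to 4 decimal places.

The responsibility of component k is w_k f_k(x) divided by Σ_j w_j f_j(x).
Evaluate each component's likelihood at the observed value:
  p_A = e^(−10.2)·10.2^12/12! = 0.098415
  p_B = e^(−13.4)·13.4^12/12! = 0.106017
Multiply by the mixture weights:
  w_A·p_A = 0.61 × 0.098415 = 0.0600332
  w_B·p_B = 0.39 × 0.106017 = 0.0413465
Normaliser: 0.0600332 + 0.0413465 = 0.10138
P(Class B | x) ≈ 0.4078

0.4078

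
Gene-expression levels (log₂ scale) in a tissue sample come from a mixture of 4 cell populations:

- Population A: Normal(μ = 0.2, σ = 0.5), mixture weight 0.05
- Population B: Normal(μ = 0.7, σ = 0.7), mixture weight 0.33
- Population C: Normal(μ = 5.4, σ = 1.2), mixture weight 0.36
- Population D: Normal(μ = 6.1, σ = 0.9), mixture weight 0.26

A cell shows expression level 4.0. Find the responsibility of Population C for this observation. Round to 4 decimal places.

0.8888

Apply Bayes' rule: the posterior for each component is proportional to its prior times its likelihood at x.
Evaluate each component's likelihood at the observed value:
  L_A = 2.28831e-13
  L_B = 8.50796e-06
  L_C = 0.168332
  L_D = 0.0291354
Unnormalised posteriors:
  w_A·L_A = 0.05 × 2.28831e-13 = 1.14416e-14
  w_B·L_B = 0.33 × 8.50796e-06 = 2.80763e-06
  w_C·L_C = 0.36 × 0.168332 = 0.0605996
  w_D·L_D = 0.26 × 0.0291354 = 0.00757521
Denominator: 1.14416e-14 + 2.80763e-06 + 0.0605996 + 0.00757521 = 0.0681776
P(Population C | the observation) ≈ 0.8888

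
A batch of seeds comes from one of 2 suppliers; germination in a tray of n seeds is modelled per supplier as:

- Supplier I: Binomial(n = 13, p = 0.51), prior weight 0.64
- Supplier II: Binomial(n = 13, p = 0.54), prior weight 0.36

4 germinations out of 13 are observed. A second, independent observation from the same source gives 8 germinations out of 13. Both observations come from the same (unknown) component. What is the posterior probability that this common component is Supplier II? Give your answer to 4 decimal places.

Apply Bayes' rule: the posterior for each component is proportional to its prior times its likelihood at x.
Since both observations come from the same component, the likelihood for component k is f_k(x₁)·f_k(x₂).
  p_I = [C(13,4)·0.51^4·0.49^9 = 715·0.067652·0.00162841 = 0.0787683] × [0.166387] = 0.0131061
  p_II = [C(13,4)·0.54^4·0.46^9 = 715·0.0850306·0.00092219 = 0.0560663] × [0.191654] = 0.0107453
Prior × likelihood for each component:
  P(Z=I)·p_I = 0.64 × 0.0131061 = 0.00838787
  P(Z=II)·p_II = 0.36 × 0.0107453 = 0.00386832
Evidence: 0.00838787 + 0.00386832 = 0.0122562
So the posterior for Supplier II is 0.00386832 / 0.0122562 ≈ 0.3156.

0.3156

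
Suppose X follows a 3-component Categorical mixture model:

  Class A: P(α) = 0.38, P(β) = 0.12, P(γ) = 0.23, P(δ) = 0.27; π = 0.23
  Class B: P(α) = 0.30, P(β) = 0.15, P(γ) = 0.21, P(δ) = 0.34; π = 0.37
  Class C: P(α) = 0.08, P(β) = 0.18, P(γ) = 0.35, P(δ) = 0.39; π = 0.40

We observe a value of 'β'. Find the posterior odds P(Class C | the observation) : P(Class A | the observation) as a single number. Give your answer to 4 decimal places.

Only the two components matter; the odds are (π_i f_i(x)) / (π_j f_j(x)).
Evaluate each component's likelihood at the observed value:
  p_A = P(β | comp) = 0.12
  p_B = P(β | comp) = 0.15
  p_C = P(β | comp) = 0.18
Posterior odds = (π_C·p_C) / (π_A·p_A) = (0.40·0.18) / (0.23·0.12) = 0.072 / 0.0276 ≈ 2.6087

2.6087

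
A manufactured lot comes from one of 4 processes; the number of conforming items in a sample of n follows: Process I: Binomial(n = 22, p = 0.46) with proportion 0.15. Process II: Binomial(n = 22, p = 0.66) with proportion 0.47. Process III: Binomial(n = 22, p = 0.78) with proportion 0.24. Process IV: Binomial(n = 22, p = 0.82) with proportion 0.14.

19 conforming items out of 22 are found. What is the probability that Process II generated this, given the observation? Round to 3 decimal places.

0.142

Posterior ∝ prior × likelihood, so P(k | x) ∝ π_k f_k(x); normalise over all components.
Component likelihoods at x = 19 conforming items out of 22:
  f_I = C(22,19)·0.46^19·0.54^3 = 1540·3.912e-07·0.157464 = 9.48639e-05
  f_II = C(22,19)·0.66^19·0.34^3 = 1540·0.000372679·0.039304 = 0.0225576
  f_III = C(22,19)·0.78^19·0.22^3 = 1540·0.00890835·0.010648 = 0.146078
  f_IV = C(22,19)·0.82^19·0.18^3 = 1540·0.023039·0.005832 = 0.20692
Unnormalised posteriors:
  π_I·f_I = 0.15 × 9.48639e-05 = 1.42296e-05
  π_II·f_II = 0.47 × 0.0225576 = 0.0106021
  π_III·f_III = 0.24 × 0.146078 = 0.0350588
  π_IV·f_IV = 0.14 × 0.20692 = 0.0289687
Normaliser: 1.42296e-05 + 0.0106021 + 0.0350588 + 0.0289687 = 0.0746438
P(Process II | 19 conforming items out of 22) = 0.0106021 / 0.0746438 ≈ 0.142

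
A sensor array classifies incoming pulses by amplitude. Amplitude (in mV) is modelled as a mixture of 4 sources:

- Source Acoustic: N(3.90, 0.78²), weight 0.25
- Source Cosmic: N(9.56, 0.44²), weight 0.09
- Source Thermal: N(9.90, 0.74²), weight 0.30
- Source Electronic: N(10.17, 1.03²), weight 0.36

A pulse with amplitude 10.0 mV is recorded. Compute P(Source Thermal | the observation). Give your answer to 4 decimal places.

Apply Bayes' rule: the posterior for each component is proportional to its prior times its likelihood at x.
Evaluate each component's likelihood at the observed value:
  L_Acoustic = 2.67916e-14
  L_Cosmic = 0.549933
  L_Thermal = 0.534211
  L_Electronic = 0.382083
Weight by the priors:
  w_Acoustic·L_Acoustic = 0.25 × 2.67916e-14 = 6.6979e-15
  w_Cosmic·L_Cosmic = 0.09 × 0.549933 = 0.049494
  w_Thermal·L_Thermal = 0.30 × 0.534211 = 0.160263
  w_Electronic·L_Electronic = 0.36 × 0.382083 = 0.13755
Marginal: 6.6979e-15 + 0.049494 + 0.160263 + 0.13755 = 0.347307
P(Source Thermal | the observation) ≈ 0.4614

0.4614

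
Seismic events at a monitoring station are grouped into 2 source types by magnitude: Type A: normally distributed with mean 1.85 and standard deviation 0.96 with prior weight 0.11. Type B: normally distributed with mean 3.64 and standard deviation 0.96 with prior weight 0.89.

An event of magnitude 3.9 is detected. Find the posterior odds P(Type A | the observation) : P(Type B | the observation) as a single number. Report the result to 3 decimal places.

Only the two components matter; the odds are (π_i f_i(x)) / (π_j f_j(x)).
Evaluate each component's likelihood at the observed value:
  L_A = (1/(0.96·√(2π)))·exp(−(3.9−1.85)²/(2·0.96²)) = 0.415565·exp(-2.28000) = 0.0425056
  L_B = (1/(0.96·√(2π)))·exp(−(3.9−3.64)²/(2·0.96²)) = 0.415565·exp(-0.03668) = 0.4006
0.00467562 / 0.356534 ≈ 0.013

0.013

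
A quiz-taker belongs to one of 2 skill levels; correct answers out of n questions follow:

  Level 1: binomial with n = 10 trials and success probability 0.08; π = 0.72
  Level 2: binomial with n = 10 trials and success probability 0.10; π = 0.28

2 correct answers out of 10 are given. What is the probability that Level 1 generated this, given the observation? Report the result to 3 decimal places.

Posterior ∝ prior × likelihood, so P(k | x) ∝ π_k f_k(x); normalise over all components.
Component likelihoods at x = 2 correct answers out of 10:
  p_1 = 0.147807
  p_2 = 0.19371
Weight by the priors:
  π_1·p_1 = 0.72 × 0.147807 = 0.106421
  π_2·p_2 = 0.28 × 0.19371 = 0.0542389
Normaliser: 0.106421 + 0.0542389 = 0.16066
So the posterior for Level 1 is 0.106421 / 0.16066 ≈ 0.662.

0.662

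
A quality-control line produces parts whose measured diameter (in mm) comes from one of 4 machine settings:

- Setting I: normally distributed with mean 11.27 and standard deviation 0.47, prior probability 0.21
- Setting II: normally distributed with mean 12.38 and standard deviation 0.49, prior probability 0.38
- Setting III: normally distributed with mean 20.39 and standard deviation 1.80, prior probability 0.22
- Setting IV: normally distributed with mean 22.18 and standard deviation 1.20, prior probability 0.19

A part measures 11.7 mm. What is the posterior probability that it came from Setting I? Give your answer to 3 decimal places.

0.498

P(component k | x) = P(Z=k)·f_k(x) / marginal(x), where marginal(x) = Σ_j P(Z=j)·f_j(x).
Normal densities:
  p_I = (1/(0.47·√(2π)))·exp(−(11.7−11.27)²/(2·0.47²)) = 0.848813·exp(-0.41852) = 0.558539
  p_II = (1/(0.49·√(2π)))·exp(−(11.7−12.38)²/(2·0.49²)) = 0.814168·exp(-0.96293) = 0.310826
  p_III = (1/(1.80·√(2π)))·exp(−(11.7−20.39)²/(2·1.80²)) = 0.221635·exp(-11.65372) = 1.92527e-06
  p_IV = (1/(1.20·√(2π)))·exp(−(11.7−22.18)²/(2·1.20²)) = 0.332452·exp(-38.13556) = 9.11313e-18
Multiply by the mixture weights:
  P(Z=I)·p_I = 0.21 × 0.558539 = 0.117293
  P(Z=II)·p_II = 0.38 × 0.310826 = 0.118114
  P(Z=III)·p_III = 0.22 × 1.92527e-06 = 4.23559e-07
  P(Z=IV)·p_IV = 0.19 × 9.11313e-18 = 1.73149e-18
Marginal: 0.117293 + 0.118114 + 4.23559e-07 + 1.73149e-18 = 0.235408
P(Setting I | 11.7 mm) ≈ 0.498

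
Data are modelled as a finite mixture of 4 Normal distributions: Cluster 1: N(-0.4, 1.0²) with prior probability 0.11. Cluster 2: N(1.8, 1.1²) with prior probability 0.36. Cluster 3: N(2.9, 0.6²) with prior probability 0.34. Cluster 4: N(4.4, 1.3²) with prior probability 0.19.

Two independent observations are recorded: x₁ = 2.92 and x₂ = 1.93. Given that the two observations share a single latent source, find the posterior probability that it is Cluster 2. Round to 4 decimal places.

P(component k | x) = π_k·f_k(x) / marginal(x), where marginal(x) = Σ_j π_j·f_j(x).
Since both observations come from the same component, the likelihood for component k is f_k(x₁)·f_k(x₂).
  L_1 = [(1/(1.0·√(2π)))·exp(−(2.92−-0.4)²/(2·1.0²)) = 0.398942·exp(-5.51120) = 0.00161223] × [0.0264265] = 4.26055e-05
  L_2 = [(1/(1.1·√(2π)))·exp(−(2.92−1.8)²/(2·1.1²)) = 0.362675·exp(-0.51835) = 0.215974] × [0.360151] = 0.0777833
  L_3 = [(1/(0.6·√(2π)))·exp(−(2.92−2.9)²/(2·0.6²)) = 0.664904·exp(-0.00056) = 0.664535] × [0.179978] = 0.119602
  L_4 = [(1/(1.3·√(2π)))·exp(−(2.92−4.4)²/(2·1.3²)) = 0.306879·exp(-0.64805) = 0.160518] × [0.0504737] = 0.00810193
Weight by the priors:
  π_1·L_1 = 0.11 × 4.26055e-05 = 4.68661e-06
  π_2·L_2 = 0.36 × 0.0777833 = 0.028002
  π_3·L_3 = 0.34 × 0.119602 = 0.0406646
  π_4·L_4 = 0.19 × 0.00810193 = 0.00153937
Evidence: 4.68661e-06 + 0.028002 + 0.0406646 + 0.00153937 = 0.0702107
P(Cluster 2 | data) ≈ 0.3988

0.3988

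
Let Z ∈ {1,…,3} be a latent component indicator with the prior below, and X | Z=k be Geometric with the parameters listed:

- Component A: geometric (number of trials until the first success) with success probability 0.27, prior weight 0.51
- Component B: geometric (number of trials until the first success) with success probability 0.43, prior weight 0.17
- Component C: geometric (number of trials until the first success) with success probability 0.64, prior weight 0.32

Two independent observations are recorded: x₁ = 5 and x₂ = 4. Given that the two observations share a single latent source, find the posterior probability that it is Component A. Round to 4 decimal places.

Posterior ∝ prior × likelihood, so P(k | x) ∝ π_k f_k(x); normalise over all components.
Since both observations come from the same component, the likelihood for component k is f_k(x₁)·f_k(x₂).
  p_A = [0.27·(1−0.27)^4 = 0.27·0.283982 = 0.0766753] × [0.105035] = 0.00805355
  p_B = [0.43·(1−0.43)^4 = 0.43·0.10556 = 0.0453908] × [0.079633] = 0.00361461
  p_C = [0.64·(1−0.64)^4 = 0.64·0.0167962 = 0.0107495] × [0.0298598] = 0.00032098
Weight by the priors:
  π_A·p_A = 0.51 × 0.00805355 = 0.00410731
  π_B·p_B = 0.17 × 0.00361461 = 0.000614483
  π_C·p_C = 0.32 × 0.00032098 = 0.000102713
Denominator: 0.00410731 + 0.000614483 + 0.000102713 = 0.00482451
P(Component A | x) = 0.00410731 / 0.00482451 ≈ 0.8513

0.8513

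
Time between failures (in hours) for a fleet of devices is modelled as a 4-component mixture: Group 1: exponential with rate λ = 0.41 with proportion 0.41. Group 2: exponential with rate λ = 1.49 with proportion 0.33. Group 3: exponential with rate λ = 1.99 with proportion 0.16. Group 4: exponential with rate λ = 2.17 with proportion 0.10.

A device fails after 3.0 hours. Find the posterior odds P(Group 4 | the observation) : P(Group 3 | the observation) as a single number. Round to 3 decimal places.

The posterior odds equal the prior odds times the likelihood ratio: (π_i/π_j)·(f_i(x)/f_j(x)).
Evaluate each component's likelihood at the observed value:
  p_1 = 0.41·e^(−0.41·3.0) = 0.41·e^(−1.2300) = 0.11984
  p_2 = 1.49·e^(−1.49·3.0) = 1.49·e^(−4.4700) = 0.0170565
  p_3 = 1.99·e^(−1.99·3.0) = 1.99·e^(−5.9700) = 0.00508294
  p_4 = 2.17·e^(−2.17·3.0) = 2.17·e^(−6.5100) = 0.00323
Posterior odds = (π_4·p_4) / (π_3·p_3) = (0.10·0.00323) / (0.16·0.00508294) = 0.000323 / 0.00081327 ≈ 0.397

0.397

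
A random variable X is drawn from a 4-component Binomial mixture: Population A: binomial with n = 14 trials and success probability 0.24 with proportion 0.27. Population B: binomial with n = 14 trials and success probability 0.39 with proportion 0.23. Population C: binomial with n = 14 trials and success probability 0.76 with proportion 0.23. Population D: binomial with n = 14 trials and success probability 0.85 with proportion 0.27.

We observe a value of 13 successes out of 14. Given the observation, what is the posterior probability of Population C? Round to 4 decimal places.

By Bayes' theorem, P(k | x) = w_k f_k(x) / Σ_j w_j f_j(x).
Binomial probabilities:
  p_A = C(14,13)·0.24^13·0.76^1 = 14·8.76488e-09·0.76 = 9.32584e-08
  p_B = C(14,13)·0.39^13·0.61^1 = 14·4.82881e-06·0.61 = 4.1238e-05
  p_C = C(14,13)·0.76^13·0.24^1 = 14·0.0282213·0.24 = 0.0948235
  p_D = C(14,13)·0.85^13·0.15^1 = 14·0.120905·0.15 = 0.253902
Multiply by the mixture weights:
  w_A·p_A = 0.27 × 9.32584e-08 = 2.51798e-08
  w_B·p_B = 0.23 × 4.1238e-05 = 9.48474e-06
  w_C·p_C = 0.23 × 0.0948235 = 0.0218094
  w_D·p_D = 0.27 × 0.253902 = 0.0685534
Denominator: 2.51798e-08 + 9.48474e-06 + 0.0218094 + 0.0685534 = 0.0903723
P(Population C | 13 successes out of 14) ≈ 0.2413

0.2413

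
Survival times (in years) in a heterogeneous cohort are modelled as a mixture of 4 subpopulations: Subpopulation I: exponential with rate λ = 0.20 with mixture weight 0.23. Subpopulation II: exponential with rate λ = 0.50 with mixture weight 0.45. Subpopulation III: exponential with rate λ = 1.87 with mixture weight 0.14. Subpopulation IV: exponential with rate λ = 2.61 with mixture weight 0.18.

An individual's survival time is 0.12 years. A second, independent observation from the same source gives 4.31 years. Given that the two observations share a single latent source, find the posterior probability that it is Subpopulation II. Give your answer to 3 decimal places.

Posterior ∝ prior × likelihood, so P(k | x) ∝ w_k f_k(x); normalise over all components.
Since both observations come from the same component, the likelihood for component k is f_k(x₁)·f_k(x₂).
  L_I = [0.20·e^(−0.20·0.12) = 0.20·e^(−0.0240) = 0.195257] × [0.0844633] = 0.0164921
  L_II = [0.50·e^(−0.50·0.12) = 0.50·e^(−0.0600) = 0.470882] × [0.0579516] = 0.0272884
  L_III = [1.87·e^(−1.87·0.12) = 1.87·e^(−0.2244) = 1.49412] × [0.00059096] = 0.000882967
  L_IV = [2.61·e^(−2.61·0.12) = 2.61·e^(−0.3132) = 1.90818] × [3.39796e-05] = 6.48392e-05
Unnormalised posteriors:
  w_I·L_I = 0.23 × 0.0164921 = 0.00379318
  w_II·L_II = 0.45 × 0.0272884 = 0.0122798
  w_III·L_III = 0.14 × 0.000882967 = 0.000123615
  w_IV·L_IV = 0.18 × 6.48392e-05 = 1.16711e-05
Evidence: 0.00379318 + 0.0122798 + 0.000123615 + 1.16711e-05 = 0.0162082
P(Subpopulation II | data) ≈ 0.758

0.758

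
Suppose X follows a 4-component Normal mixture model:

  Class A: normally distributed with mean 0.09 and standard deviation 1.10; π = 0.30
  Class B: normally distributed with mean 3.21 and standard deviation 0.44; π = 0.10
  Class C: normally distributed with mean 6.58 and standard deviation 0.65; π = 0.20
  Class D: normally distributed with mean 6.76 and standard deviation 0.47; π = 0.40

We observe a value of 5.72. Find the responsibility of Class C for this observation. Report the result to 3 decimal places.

Posterior ∝ prior × likelihood, so P(k | x) ∝ π_k f_k(x); normalise over all components.
Normal densities:
  f_A = (1/(1.10·√(2π)))·exp(−(5.72−0.09)²/(2·1.10²)) = 0.362675·exp(-13.09789) = 7.43318e-07
  f_B = (1/(0.44·√(2π)))·exp(−(5.72−3.21)²/(2·0.44²)) = 0.906687·exp(-16.27092) = 7.78192e-08
  f_C = (1/(0.65·√(2π)))·exp(−(5.72−6.58)²/(2·0.65²)) = 0.613757·exp(-0.87527) = 0.255784
  f_D = (1/(0.47·√(2π)))·exp(−(5.72−6.76)²/(2·0.47²)) = 0.848813·exp(-2.44817) = 0.0733816
Weight by the priors:
  π_A·f_A = 0.30 × 7.43318e-07 = 2.22996e-07
  π_B·f_B = 0.10 × 7.78192e-08 = 7.78192e-09
  π_C·f_C = 0.20 × 0.255784 = 0.0511568
  π_D·f_D = 0.40 × 0.0733816 = 0.0293526
Denominator: 2.22996e-07 + 7.78192e-09 + 0.0511568 + 0.0293526 = 0.0805097
P(Class C | the observation) ≈ 0.635

0.635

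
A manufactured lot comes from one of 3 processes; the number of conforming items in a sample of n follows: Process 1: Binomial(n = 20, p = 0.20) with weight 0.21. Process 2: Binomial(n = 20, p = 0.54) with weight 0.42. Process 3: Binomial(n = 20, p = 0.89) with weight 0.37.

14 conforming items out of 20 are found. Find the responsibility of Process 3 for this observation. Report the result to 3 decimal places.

0.152

By Bayes' theorem, P(k | x) = π_k f_k(x) / Σ_j π_j f_j(x).
Binomial probabilities:
  f_1 = C(20,14)·0.20^14·0.80^6 = 38760·1.6384e-10·0.262144 = 1.66473e-06
  f_2 = C(20,14)·0.54^14·0.46^6 = 38760·0.000179272·0.0094743 = 0.065833
  f_3 = C(20,14)·0.89^14·0.11^6 = 38760·0.195641·1.77156e-06 = 0.0134338
Unnormalised posteriors:
  π_1·f_1 = 0.21 × 1.66473e-06 = 3.49593e-07
  π_2·f_2 = 0.42 × 0.065833 = 0.0276498
  π_3·f_3 = 0.37 × 0.0134338 = 0.00497052
Marginal: 3.49593e-07 + 0.0276498 + 0.00497052 = 0.0326207
P(Process 3 | x) = 0.00497052 / 0.0326207 ≈ 0.152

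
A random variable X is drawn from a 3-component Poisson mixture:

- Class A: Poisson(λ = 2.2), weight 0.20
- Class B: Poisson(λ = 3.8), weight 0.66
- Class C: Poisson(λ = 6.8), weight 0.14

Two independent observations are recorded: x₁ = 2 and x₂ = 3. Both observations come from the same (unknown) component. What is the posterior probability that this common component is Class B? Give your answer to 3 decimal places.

By Bayes' theorem, P(k | x) = π_k f_k(x) / Σ_j π_j f_j(x).
Since both observations come from the same component, the likelihood for component k is f_k(x₁)·f_k(x₂).
  p_A = [e^(−2.2)·2.2^2/2! = 0.268144] × [0.196639] = 0.0527274
  p_B = [e^(−3.8)·3.8^2/2! = 0.161517] × [0.204588] = 0.0330445
  p_C = [e^(−6.8)·6.8^2/2! = 0.0257505] × [0.0583678] = 0.001503
Unnormalised posteriors:
  π_A·p_A = 0.20 × 0.0527274 = 0.0105455
  π_B·p_B = 0.66 × 0.0330445 = 0.0218093
  π_C·p_C = 0.14 × 0.001503 = 0.00021042
Evidence: 0.0105455 + 0.0218093 + 0.00021042 = 0.0325652
So the posterior for Class B is 0.0218093 / 0.0325652 ≈ 0.670.

0.670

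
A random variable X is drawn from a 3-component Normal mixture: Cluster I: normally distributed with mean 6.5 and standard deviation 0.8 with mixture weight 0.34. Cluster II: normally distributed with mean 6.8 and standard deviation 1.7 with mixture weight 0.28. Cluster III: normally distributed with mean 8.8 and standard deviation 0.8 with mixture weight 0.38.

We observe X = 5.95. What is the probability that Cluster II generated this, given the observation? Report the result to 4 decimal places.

0.3017

Posterior ∝ prior × likelihood, so P(k | x) ∝ π_k f_k(x); normalise over all components.
Evaluate each component's likelihood at the observed value:
  L_I = 0.393717
  L_II = 0.207097
  L_III = 0.000874815
Multiply by the mixture weights:
  π_I·L_I = 0.34 × 0.393717 = 0.133864
  π_II·L_II = 0.28 × 0.207097 = 0.0579872
  π_III·L_III = 0.38 × 0.000874815 = 0.00033243
Evidence: 0.133864 + 0.0579872 + 0.00033243 = 0.192183
Responsibility of Cluster II: 0.0579872 / 0.192183 ≈ 0.3017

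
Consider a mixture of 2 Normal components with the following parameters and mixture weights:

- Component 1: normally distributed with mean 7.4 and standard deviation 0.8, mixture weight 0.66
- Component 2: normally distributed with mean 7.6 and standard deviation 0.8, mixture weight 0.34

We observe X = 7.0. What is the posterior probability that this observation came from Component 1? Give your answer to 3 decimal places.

0.694

Apply Bayes' rule: the posterior for each component is proportional to its prior times its likelihood at x.
Evaluate each component's likelihood at the observed value:
  p_1 = (1/(0.8·√(2π)))·exp(−(7.0−7.4)²/(2·0.8²)) = 0.498678·exp(-0.12500) = 0.440082
  p_2 = (1/(0.8·√(2π)))·exp(−(7.0−7.6)²/(2·0.8²)) = 0.498678·exp(-0.28125) = 0.376422
Weight by the priors:
  w_1·p_1 = 0.66 × 0.440082 = 0.290454
  w_2·p_2 = 0.34 × 0.376422 = 0.127983
Marginal: 0.290454 + 0.127983 = 0.418437
So the posterior for Component 1 is 0.290454 / 0.418437 ≈ 0.694.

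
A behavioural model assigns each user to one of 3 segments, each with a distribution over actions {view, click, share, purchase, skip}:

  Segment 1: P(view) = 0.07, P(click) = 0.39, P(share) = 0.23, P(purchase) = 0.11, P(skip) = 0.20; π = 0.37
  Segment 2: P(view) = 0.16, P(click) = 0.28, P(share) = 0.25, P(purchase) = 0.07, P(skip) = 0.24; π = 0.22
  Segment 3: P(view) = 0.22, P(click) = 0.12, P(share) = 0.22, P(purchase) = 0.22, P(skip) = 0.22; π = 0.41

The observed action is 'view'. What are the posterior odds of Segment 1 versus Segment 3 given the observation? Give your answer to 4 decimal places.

0.2871

Only the two components matter; the odds are (w_i f_i(x)) / (w_j f_j(x)).
Component likelihoods at x = 'view':
  p_1 = P(view | comp) = 0.07
  p_2 = P(view | comp) = 0.16
  p_3 = P(view | comp) = 0.22
Odds = (0.37/0.41) × (0.07/0.22) = 0.902439 × 0.318182 ≈ 0.2871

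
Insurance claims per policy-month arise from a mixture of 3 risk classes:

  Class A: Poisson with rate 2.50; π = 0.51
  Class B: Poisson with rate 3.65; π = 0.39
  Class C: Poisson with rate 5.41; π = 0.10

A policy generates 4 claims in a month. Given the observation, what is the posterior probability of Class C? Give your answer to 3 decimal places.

0.100

Apply Bayes' rule: the posterior for each component is proportional to its prior times its likelihood at x.
Poisson probabilities:
  f_A = 0.133602
  f_B = 0.192214
  f_C = 0.159604
Prior × likelihood for each component:
  π_A·f_A = 0.51 × 0.133602 = 0.068137
  π_B·f_B = 0.39 × 0.192214 = 0.0749635
  π_C·f_C = 0.10 × 0.159604 = 0.0159604
Evidence: 0.068137 + 0.0749635 + 0.0159604 = 0.159061
P(Class C | 4 claims) = 0.0159604 / 0.159061 ≈ 0.100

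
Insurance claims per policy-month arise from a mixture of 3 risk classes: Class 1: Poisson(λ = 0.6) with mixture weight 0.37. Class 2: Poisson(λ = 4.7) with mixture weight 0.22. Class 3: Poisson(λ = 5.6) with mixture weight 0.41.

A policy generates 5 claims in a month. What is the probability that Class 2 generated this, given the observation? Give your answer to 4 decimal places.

Posterior ∝ prior × likelihood, so P(k | x) ∝ π_k f_k(x); normalise over all components.
Evaluate each component's likelihood at the observed value:
  p_1 = 0.00035563
  p_2 = 0.17383
  p_3 = 0.169711
Prior × likelihood for each component:
  π_1·p_1 = 0.37 × 0.00035563 = 0.000131583
  π_2·p_2 = 0.22 × 0.17383 = 0.0382425
  π_3·p_3 = 0.41 × 0.169711 = 0.0695815
Evidence: 0.000131583 + 0.0382425 + 0.0695815 = 0.107956
P(Class 2 | 5 claims) ≈ 0.3542

0.3542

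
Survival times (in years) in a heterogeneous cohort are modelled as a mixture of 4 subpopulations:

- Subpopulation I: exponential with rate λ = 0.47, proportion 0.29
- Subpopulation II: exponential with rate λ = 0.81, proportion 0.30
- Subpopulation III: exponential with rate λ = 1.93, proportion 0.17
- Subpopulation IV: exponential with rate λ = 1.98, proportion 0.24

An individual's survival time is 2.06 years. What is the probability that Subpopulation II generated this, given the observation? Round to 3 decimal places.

P(component k | x) = w_k·f_k(x) / marginal(x), where marginal(x) = Σ_j w_j·f_j(x).
Exponential densities:
  L_I = 0.47·e^(−0.47·2.06) = 0.47·e^(−0.9682) = 0.17849
  L_II = 0.81·e^(−0.81·2.06) = 0.81·e^(−1.6686) = 0.152694
  L_III = 1.93·e^(−1.93·2.06) = 1.93·e^(−3.9758) = 0.0362151
  L_IV = 1.98·e^(−1.98·2.06) = 1.98·e^(−4.0788) = 0.033517
Unnormalised posteriors:
  w_I·L_I = 0.29 × 0.17849 = 0.0517621
  w_II·L_II = 0.30 × 0.152694 = 0.0458081
  w_III·L_III = 0.17 × 0.0362151 = 0.00615656
  w_IV·L_IV = 0.24 × 0.033517 = 0.00804407
Denominator: 0.0517621 + 0.0458081 + 0.00615656 + 0.00804407 = 0.111771
Responsibility of Subpopulation II: 0.0458081 / 0.111771 ≈ 0.410

0.410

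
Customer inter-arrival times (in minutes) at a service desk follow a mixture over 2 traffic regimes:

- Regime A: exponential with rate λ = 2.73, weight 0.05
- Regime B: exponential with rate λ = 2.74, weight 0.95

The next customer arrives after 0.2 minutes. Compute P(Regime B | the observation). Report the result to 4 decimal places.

0.9501

Posterior ∝ prior × likelihood, so P(k | x) ∝ w_k f_k(x); normalise over all components.
Exponential densities:
  p_A = 2.73·e^(−2.73·0.2) = 2.73·e^(−0.5460) = 1.58139
  p_B = 2.74·e^(−2.74·0.2) = 2.74·e^(−0.5480) = 1.58401
Prior × likelihood for each component:
  w_A·p_A = 0.05 × 1.58139 = 0.0790693
  w_B·p_B = 0.95 × 1.58401 = 1.50481
Denominator: 0.0790693 + 1.50481 = 1.58388
Responsibility of Regime B: 1.50481 / 1.58388 ≈ 0.9501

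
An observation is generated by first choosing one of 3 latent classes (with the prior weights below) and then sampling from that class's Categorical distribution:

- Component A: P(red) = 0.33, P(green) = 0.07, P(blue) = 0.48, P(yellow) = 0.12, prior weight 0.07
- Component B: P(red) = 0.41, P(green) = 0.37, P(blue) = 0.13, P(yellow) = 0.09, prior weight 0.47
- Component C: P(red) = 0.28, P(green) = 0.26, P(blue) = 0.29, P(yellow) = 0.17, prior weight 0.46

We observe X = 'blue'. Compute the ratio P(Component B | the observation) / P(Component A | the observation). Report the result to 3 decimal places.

Posterior odds = (π_i f_i(x)) / (π_j f_j(x)); the normalising sum cancels.
Evaluate each component's likelihood at the observed value:
  p_A = P(blue | comp) = 0.48
  p_B = P(blue | comp) = 0.13
  p_C = P(blue | comp) = 0.29
Odds = (0.47/0.07) × (0.13/0.48) = 6.71429 × 0.270833 ≈ 1.818

1.818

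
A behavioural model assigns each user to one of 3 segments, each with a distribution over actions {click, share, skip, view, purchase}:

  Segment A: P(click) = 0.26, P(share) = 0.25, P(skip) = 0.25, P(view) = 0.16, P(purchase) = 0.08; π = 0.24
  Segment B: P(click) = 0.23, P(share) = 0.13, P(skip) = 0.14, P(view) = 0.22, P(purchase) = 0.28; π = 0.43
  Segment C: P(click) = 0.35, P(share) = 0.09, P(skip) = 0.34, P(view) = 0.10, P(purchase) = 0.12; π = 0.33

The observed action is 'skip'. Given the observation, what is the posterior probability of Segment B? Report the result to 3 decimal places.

0.259

Posterior ∝ prior × likelihood, so P(k | x) ∝ w_k f_k(x); normalise over all components.
Component likelihoods at x = 'skip':
  p_A = P(skip | comp) = 0.25
  p_B = P(skip | comp) = 0.14
  p_C = P(skip | comp) = 0.34
Weight by the priors:
  w_A·p_A = 0.24 × 0.25 = 0.06
  w_B·p_B = 0.43 × 0.14 = 0.0602
  w_C·p_C = 0.33 × 0.34 = 0.1122
Marginal: 0.06 + 0.0602 + 0.1122 = 0.2324
Responsibility of Segment B: 0.0602 / 0.2324 ≈ 0.259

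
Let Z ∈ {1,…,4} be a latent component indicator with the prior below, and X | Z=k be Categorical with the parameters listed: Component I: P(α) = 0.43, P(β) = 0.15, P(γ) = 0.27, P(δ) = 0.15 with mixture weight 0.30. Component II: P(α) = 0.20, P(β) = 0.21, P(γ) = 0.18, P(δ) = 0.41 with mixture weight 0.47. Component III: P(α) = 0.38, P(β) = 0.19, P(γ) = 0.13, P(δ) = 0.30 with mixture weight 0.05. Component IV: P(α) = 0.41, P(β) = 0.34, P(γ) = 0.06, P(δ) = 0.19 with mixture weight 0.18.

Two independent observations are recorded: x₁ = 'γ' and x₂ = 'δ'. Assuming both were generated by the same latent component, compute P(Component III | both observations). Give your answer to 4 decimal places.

P(component k | x) = P(Z=k)·f_k(x) / marginal(x), where marginal(x) = Σ_j P(Z=j)·f_j(x).
Since both observations come from the same component, the likelihood for component k is f_k(x₁)·f_k(x₂).
  f_I = [0.27] × [0.15] = 0.0405
  f_II = [0.18] × [0.41] = 0.0738
  f_III = [0.13] × [0.3] = 0.039
  f_IV = [0.06] × [0.19] = 0.0114
Multiply by the mixture weights:
  P(Z=I)·f_I = 0.30 × 0.0405 = 0.01215
  P(Z=II)·f_II = 0.47 × 0.0738 = 0.034686
  P(Z=III)·f_III = 0.05 × 0.039 = 0.00195
  P(Z=IV)·f_IV = 0.18 × 0.0114 = 0.002052
Sum: 0.01215 + 0.034686 + 0.00195 + 0.002052 = 0.050838
Responsibility of Component III: 0.00195 / 0.050838 ≈ 0.0384

0.0384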